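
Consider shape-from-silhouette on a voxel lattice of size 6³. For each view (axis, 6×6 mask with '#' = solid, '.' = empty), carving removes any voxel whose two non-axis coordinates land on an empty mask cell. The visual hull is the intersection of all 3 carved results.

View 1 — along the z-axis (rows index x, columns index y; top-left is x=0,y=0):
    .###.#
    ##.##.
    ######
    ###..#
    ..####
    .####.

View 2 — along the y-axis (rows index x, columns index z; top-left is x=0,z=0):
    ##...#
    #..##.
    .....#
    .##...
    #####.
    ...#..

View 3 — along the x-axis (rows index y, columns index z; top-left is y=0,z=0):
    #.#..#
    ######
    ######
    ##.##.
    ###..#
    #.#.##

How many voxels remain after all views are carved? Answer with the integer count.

|visual hull| = 47

initial block: 6^3 = 216
[1] z-view keeps 26 columns → grid now 156
[2] y-view keeps 15 columns → grid now 62
[3] x-view keeps 27 columns → grid now 47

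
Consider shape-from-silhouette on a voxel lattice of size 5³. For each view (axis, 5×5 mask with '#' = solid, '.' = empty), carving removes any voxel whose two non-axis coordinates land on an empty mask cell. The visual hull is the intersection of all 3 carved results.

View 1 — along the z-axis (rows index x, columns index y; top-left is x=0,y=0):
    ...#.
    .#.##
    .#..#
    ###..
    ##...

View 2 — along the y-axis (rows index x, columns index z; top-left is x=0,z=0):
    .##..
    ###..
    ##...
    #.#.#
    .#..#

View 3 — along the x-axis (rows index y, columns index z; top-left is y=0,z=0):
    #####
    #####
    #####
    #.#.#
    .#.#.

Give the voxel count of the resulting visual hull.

initial block: 5^3 = 125
  1. axis=2 (XY plane), |mask|=11  ⇒  voxels=55
  2. axis=1 (XZ plane), |mask|=12  ⇒  voxels=28
  3. axis=0 (YZ plane), |mask|=20  ⇒  voxels=23

voxel count = 23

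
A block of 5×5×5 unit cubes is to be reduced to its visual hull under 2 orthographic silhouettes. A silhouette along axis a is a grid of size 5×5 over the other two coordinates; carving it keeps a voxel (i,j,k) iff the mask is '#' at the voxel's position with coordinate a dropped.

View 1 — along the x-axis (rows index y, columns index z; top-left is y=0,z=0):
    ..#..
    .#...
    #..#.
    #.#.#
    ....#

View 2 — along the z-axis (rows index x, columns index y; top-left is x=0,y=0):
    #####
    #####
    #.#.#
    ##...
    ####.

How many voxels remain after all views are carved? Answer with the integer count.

start: 5×5×5 = 125 voxels
V1 x: intersect with YZ mask (8 set) -- 40 left
V2 z: intersect with XY mask (19 set) -- 29 left

remaining voxels: 29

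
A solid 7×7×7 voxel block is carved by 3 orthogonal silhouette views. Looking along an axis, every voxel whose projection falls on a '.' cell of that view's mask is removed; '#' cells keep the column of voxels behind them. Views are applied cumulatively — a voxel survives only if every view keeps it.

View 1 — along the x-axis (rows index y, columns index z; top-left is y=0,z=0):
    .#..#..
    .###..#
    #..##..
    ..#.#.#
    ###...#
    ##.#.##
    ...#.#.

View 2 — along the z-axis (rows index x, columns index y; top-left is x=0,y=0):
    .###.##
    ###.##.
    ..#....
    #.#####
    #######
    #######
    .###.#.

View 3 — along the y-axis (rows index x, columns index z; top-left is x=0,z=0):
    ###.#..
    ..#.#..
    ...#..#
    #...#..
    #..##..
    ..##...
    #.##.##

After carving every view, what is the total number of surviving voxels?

remaining voxels: 47

full grid |V| = 343
step 1: project along x, AND mask (23/49) → |grid| = 161
step 2: project along z, AND mask (35/49) → |grid| = 118
step 3: project along y, AND mask (20/49) → |grid| = 47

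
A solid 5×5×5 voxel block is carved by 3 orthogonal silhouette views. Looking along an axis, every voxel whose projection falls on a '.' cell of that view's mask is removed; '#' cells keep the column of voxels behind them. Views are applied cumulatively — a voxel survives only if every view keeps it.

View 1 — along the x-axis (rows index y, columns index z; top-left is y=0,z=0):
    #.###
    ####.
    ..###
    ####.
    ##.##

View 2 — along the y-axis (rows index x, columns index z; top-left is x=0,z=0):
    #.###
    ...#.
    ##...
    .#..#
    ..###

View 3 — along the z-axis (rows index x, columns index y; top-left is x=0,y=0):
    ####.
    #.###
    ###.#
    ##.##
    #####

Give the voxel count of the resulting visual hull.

start: 5×5×5 = 125 voxels
  1. axis=0 (YZ plane), |mask|=19  ⇒  voxels=95
  2. axis=1 (XZ plane), |mask|=12  ⇒  voxels=46
  3. axis=2 (XY plane), |mask|=21  ⇒  voxels=39

voxel count = 39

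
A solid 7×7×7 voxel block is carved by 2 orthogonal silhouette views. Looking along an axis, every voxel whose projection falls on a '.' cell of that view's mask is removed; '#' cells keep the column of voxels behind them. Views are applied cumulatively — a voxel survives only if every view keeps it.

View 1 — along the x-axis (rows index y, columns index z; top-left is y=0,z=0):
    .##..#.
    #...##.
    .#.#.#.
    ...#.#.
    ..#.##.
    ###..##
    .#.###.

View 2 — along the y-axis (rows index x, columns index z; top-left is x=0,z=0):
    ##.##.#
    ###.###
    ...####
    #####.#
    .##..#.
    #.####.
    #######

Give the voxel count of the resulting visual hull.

initial block: 7^3 = 343
carve view 1 (along x, YZ-mask fill 23/49): 161 voxels remain
carve view 2 (along y, XZ-mask fill 36/49): 118 voxels remain

remaining voxels: 118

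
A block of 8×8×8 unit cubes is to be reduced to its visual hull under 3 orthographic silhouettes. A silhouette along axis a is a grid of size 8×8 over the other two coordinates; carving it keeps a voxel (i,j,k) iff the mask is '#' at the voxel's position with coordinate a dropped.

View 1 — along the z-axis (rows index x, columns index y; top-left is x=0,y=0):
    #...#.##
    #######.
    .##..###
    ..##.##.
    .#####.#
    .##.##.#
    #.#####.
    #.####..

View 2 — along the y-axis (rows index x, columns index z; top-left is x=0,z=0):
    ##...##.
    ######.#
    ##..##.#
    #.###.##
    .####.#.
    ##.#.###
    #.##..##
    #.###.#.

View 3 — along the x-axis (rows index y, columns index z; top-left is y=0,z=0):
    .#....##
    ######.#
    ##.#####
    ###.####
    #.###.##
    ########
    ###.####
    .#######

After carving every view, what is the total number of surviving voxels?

voxel count = 190

start: 8×8×8 = 512 voxels
carve view 1 (along z, XY-mask fill 42/64): 336 voxels remain
carve view 2 (along y, XZ-mask fill 43/64): 229 voxels remain
carve view 3 (along x, YZ-mask fill 52/64): 190 voxels remain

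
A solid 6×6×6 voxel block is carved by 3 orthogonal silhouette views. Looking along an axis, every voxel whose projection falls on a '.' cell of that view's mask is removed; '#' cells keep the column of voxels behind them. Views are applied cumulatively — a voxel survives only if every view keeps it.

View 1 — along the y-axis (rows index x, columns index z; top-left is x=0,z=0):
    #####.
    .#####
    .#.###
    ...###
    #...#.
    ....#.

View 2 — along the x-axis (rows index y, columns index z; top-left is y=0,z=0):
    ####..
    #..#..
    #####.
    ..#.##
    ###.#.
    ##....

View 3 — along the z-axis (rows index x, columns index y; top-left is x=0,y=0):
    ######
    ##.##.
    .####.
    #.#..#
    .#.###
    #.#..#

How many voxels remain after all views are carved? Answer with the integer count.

full grid |V| = 216
  1. axis=1 (XZ plane), |mask|=20  ⇒  voxels=120
  2. axis=0 (YZ plane), |mask|=20  ⇒  voxels=63
  3. axis=2 (XY plane), |mask|=24  ⇒  voxels=46

voxel count = 46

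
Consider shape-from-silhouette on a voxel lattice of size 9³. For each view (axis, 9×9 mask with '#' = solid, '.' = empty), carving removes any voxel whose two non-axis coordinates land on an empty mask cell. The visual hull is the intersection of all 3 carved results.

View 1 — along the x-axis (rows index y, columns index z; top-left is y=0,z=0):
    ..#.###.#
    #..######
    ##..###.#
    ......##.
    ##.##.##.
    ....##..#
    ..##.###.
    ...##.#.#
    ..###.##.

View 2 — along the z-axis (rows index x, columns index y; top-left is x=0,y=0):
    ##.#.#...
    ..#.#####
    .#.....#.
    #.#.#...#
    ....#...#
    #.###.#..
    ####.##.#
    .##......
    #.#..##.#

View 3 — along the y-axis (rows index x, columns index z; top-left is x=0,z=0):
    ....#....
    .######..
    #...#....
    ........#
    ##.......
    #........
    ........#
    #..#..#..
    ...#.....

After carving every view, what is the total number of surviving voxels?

full grid |V| = 729
carve view 1 (along x, YZ-mask fill 43/81): 387 voxels remain
carve view 2 (along z, XY-mask fill 37/81): 184 voxels remain
carve view 3 (along y, XZ-mask fill 18/81): 44 voxels remain

44 voxels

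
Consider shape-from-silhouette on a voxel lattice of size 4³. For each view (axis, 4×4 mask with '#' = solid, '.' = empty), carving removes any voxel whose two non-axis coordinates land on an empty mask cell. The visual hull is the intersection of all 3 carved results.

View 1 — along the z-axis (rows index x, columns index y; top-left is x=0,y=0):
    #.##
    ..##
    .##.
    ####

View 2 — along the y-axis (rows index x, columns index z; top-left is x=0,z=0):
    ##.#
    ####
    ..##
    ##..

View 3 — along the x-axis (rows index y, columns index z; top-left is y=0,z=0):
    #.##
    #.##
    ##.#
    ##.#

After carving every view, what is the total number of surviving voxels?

before carving: 64 voxels (4×4×4)
V1 z: intersect with XY mask (11 set) -- 44 left
V2 y: intersect with XZ mask (11 set) -- 29 left
V3 x: intersect with YZ mask (12 set) -- 23 left

|visual hull| = 23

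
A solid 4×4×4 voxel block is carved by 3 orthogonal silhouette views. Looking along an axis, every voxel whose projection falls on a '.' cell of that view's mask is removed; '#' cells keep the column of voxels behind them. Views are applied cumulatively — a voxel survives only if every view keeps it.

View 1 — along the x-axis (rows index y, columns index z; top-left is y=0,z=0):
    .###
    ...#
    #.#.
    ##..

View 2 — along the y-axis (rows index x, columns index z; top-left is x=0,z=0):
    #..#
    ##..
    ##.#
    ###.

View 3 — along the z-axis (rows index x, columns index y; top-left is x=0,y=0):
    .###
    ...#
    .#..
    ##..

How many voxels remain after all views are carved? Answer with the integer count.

initial block: 4^3 = 64
step 1: project along x, AND mask (8/16) → |grid| = 32
step 2: project along y, AND mask (10/16) → |grid| = 20
step 3: project along z, AND mask (7/16) → |grid| = 8

8 voxels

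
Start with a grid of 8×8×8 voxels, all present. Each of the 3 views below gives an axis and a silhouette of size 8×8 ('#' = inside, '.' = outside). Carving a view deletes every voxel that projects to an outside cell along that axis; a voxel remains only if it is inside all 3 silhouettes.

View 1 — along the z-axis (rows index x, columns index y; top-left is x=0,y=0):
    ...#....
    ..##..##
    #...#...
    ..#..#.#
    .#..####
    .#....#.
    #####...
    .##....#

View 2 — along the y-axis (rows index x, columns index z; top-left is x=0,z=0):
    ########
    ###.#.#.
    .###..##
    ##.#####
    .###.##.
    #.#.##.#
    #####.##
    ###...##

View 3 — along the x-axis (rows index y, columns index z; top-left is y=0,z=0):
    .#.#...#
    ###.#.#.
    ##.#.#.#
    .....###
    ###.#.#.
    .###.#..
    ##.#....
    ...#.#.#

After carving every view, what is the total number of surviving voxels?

before carving: 512 voxels (8×8×8)
[1] z-view keeps 25 columns → grid now 200
[2] y-view keeps 47 columns → grid now 144
[3] x-view keeps 31 columns → grid now 70

voxel count = 70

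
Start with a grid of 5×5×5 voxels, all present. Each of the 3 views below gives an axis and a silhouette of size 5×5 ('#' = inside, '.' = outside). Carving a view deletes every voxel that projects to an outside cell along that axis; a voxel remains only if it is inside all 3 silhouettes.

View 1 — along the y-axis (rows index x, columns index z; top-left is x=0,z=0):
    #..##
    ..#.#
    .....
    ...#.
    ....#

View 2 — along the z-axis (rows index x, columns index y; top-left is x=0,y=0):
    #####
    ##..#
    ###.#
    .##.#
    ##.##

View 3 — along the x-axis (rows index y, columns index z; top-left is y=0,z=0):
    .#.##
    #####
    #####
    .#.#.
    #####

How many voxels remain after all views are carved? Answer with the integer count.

initial block: 5^3 = 125
after view 1 [y-axis, 7 of 25 cells solid] → remaining = 35
after view 2 [z-axis, 19 of 25 cells solid] → remaining = 28
after view 3 [x-axis, 20 of 25 cells solid] → remaining = 23

voxel count = 23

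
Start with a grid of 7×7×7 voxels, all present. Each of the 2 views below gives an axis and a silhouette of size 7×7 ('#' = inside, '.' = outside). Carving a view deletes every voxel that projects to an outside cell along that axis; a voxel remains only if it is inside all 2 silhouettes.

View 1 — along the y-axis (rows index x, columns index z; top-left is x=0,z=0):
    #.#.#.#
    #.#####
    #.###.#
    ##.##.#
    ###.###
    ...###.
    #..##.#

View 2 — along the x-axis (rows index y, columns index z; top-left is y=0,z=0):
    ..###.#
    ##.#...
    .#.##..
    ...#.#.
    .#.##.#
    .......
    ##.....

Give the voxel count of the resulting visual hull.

full grid |V| = 343
V1 y: intersect with XZ mask (33 set) -- 231 left
V2 x: intersect with YZ mask (18 set) -- 85 left

85 voxels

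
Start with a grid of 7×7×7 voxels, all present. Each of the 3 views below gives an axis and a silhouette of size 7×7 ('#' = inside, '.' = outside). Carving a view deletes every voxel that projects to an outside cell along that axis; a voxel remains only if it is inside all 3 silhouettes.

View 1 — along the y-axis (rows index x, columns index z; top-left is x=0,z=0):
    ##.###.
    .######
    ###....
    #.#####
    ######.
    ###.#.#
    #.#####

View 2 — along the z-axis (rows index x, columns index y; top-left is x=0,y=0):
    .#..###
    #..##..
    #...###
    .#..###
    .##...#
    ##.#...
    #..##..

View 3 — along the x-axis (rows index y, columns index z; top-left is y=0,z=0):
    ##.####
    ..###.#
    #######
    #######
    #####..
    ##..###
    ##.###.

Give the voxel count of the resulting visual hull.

initial block: 7^3 = 343
  1. axis=1 (XZ plane), |mask|=37  ⇒  voxels=259
  2. axis=2 (XY plane), |mask|=24  ⇒  voxels=125
  3. axis=0 (YZ plane), |mask|=39  ⇒  voxels=96

96 voxels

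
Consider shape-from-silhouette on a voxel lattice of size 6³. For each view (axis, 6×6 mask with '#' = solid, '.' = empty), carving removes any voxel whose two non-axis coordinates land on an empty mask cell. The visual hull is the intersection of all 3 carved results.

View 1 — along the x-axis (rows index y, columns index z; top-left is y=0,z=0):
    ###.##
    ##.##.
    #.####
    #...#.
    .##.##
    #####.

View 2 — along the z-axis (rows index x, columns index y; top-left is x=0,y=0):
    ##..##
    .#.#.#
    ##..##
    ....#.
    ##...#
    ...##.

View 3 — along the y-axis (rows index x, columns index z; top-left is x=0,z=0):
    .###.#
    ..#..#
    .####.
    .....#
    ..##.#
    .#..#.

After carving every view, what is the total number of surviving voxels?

start: 6×6×6 = 216 voxels
after view 1 [x-axis, 25 of 36 cells solid] → remaining = 150
after view 2 [z-axis, 17 of 36 cells solid] → remaining = 71
after view 3 [y-axis, 16 of 36 cells solid] → remaining = 34

remaining voxels: 34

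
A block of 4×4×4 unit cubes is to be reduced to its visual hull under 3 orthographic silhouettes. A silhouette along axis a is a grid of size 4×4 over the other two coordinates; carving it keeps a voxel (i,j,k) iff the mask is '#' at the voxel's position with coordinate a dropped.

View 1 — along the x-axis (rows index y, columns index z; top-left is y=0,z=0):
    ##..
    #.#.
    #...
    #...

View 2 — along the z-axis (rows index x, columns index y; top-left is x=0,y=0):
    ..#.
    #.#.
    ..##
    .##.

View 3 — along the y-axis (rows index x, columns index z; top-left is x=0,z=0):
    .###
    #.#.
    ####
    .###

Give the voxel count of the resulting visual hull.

initial block: 4^3 = 64
after view 1 [x-axis, 6 of 16 cells solid] → remaining = 24
after view 2 [z-axis, 7 of 16 cells solid] → remaining = 9
after view 3 [y-axis, 12 of 16 cells solid] → remaining = 5

|visual hull| = 5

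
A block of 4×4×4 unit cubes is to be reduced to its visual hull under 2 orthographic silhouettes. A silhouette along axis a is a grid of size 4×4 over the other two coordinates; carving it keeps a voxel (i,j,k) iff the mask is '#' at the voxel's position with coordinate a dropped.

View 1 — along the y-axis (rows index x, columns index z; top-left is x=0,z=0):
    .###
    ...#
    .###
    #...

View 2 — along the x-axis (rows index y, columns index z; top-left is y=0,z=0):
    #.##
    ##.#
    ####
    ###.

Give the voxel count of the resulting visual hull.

|visual hull| = 25

start: 4×4×4 = 64 voxels
  1. axis=1 (XZ plane), |mask|=8  ⇒  voxels=32
  2. axis=0 (YZ plane), |mask|=13  ⇒  voxels=25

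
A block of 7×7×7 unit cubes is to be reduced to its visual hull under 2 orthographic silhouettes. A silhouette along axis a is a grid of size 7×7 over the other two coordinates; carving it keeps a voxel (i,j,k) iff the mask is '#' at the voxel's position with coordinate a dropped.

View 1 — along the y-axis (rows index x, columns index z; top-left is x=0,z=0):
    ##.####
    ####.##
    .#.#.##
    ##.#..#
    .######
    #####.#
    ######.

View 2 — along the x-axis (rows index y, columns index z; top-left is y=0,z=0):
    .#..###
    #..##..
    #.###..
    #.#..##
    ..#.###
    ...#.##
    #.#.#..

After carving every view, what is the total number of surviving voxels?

voxel count = 128

initial block: 7^3 = 343
[1] y-view keeps 38 columns → grid now 266
[2] x-view keeps 25 columns → grid now 128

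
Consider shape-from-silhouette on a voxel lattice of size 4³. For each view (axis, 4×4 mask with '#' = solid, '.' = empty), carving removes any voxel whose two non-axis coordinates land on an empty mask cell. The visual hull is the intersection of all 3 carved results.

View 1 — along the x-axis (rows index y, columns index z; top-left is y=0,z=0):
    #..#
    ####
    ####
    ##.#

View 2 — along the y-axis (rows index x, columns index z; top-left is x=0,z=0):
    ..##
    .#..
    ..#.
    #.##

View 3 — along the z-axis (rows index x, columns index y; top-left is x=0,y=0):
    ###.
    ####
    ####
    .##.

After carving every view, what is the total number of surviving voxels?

start: 4×4×4 = 64 voxels
carve view 1 (along x, YZ-mask fill 13/16): 52 voxels remain
carve view 2 (along y, XZ-mask fill 7/16): 21 voxels remain
carve view 3 (along z, XY-mask fill 13/16): 16 voxels remain

|visual hull| = 16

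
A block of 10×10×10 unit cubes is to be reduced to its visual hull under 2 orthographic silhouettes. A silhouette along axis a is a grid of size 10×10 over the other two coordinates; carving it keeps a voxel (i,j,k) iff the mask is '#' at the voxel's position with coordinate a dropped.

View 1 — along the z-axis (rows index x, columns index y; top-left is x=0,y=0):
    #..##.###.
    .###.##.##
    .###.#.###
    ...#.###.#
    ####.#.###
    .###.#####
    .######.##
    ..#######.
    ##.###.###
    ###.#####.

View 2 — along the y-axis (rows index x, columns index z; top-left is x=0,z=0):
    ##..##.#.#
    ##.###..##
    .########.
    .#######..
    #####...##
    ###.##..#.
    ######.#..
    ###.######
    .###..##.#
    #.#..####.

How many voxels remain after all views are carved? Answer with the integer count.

voxel count = 495

before carving: 1000 voxels (10×10×10)
V1 z: intersect with XY mask (72 set) -- 720 left
V2 y: intersect with XZ mask (69 set) -- 495 left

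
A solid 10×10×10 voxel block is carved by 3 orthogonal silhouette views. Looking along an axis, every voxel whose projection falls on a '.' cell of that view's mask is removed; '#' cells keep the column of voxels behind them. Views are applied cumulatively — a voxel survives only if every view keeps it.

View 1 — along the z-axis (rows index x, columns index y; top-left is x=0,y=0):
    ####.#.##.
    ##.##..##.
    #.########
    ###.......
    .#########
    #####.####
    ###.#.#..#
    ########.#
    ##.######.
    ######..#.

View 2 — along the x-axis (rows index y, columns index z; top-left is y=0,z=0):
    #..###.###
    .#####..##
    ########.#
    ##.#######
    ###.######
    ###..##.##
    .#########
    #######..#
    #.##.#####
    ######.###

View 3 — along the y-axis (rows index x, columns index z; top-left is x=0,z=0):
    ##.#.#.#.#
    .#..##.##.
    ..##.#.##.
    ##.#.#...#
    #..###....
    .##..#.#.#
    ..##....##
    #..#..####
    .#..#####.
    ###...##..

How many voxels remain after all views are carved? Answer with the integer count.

voxel count = 305

start: 10×10×10 = 1000 voxels
step 1: project along z, AND mask (73/100) → |grid| = 730
step 2: project along x, AND mask (82/100) → |grid| = 595
step 3: project along y, AND mask (51/100) → |grid| = 305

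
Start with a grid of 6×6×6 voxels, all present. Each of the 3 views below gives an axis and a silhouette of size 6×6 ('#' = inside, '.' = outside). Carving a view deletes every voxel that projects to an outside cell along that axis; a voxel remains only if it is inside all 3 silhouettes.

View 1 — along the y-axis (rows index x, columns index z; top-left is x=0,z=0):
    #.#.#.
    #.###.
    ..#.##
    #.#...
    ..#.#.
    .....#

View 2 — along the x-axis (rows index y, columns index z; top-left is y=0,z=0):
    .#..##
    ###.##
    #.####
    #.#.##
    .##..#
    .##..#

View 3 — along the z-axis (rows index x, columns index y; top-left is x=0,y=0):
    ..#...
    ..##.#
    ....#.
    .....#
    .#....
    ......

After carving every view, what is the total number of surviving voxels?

voxel count = 16

start: 6×6×6 = 216 voxels
[1] y-view keeps 15 columns → grid now 90
[2] x-view keeps 23 columns → grid now 63
[3] z-view keeps 7 columns → grid now 16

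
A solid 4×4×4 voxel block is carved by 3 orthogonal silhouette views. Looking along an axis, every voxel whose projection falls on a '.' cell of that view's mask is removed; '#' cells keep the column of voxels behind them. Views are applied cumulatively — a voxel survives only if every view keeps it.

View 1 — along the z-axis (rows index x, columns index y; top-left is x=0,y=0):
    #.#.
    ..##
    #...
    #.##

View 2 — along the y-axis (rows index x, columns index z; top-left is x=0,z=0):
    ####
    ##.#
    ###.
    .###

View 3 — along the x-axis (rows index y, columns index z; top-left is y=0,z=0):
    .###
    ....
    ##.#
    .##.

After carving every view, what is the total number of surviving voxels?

remaining voxels: 19

full grid |V| = 64
  1. axis=2 (XY plane), |mask|=8  ⇒  voxels=32
  2. axis=1 (XZ plane), |mask|=13  ⇒  voxels=26
  3. axis=0 (YZ plane), |mask|=8  ⇒  voxels=19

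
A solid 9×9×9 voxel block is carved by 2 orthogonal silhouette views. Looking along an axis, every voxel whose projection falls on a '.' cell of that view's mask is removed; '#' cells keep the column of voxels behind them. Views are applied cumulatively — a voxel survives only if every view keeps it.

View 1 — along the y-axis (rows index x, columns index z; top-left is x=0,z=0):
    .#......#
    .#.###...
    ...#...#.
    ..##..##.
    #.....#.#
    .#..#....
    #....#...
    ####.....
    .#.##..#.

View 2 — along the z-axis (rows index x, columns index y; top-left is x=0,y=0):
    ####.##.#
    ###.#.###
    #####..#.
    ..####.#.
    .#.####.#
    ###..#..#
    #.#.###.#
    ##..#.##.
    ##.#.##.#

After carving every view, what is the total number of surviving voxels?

before carving: 729 voxels (9×9×9)
V1 y: intersect with XZ mask (27 set) -- 243 left
V2 z: intersect with XY mask (53 set) -- 158 left

remaining voxels: 158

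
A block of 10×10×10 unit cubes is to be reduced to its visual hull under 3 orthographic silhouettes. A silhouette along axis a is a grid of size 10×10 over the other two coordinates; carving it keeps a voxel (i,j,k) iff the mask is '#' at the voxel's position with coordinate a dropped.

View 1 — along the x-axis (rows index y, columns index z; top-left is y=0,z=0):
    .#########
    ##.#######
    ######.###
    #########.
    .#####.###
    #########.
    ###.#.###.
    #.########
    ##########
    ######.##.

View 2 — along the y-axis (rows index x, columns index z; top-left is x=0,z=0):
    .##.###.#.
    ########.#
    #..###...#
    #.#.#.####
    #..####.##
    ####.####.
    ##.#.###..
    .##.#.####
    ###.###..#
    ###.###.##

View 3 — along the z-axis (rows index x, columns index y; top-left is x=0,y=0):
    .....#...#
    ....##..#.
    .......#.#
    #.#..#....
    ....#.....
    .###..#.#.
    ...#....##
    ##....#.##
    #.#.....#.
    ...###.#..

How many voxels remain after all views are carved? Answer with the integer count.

before carving: 1000 voxels (10×10×10)
  1. axis=0 (YZ plane), |mask|=87  ⇒  voxels=870
  2. axis=1 (XZ plane), |mask|=70  ⇒  voxels=602
  3. axis=2 (XY plane), |mask|=31  ⇒  voxels=197

197 voxels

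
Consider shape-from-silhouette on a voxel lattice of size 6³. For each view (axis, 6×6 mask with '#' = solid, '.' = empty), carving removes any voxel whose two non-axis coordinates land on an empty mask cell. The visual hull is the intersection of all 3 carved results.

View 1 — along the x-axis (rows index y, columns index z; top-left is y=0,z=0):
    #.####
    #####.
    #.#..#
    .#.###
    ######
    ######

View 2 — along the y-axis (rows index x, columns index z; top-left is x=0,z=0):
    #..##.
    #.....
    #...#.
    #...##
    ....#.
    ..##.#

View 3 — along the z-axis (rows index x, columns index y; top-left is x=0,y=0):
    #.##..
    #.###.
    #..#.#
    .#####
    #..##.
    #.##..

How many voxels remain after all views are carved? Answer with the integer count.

voxel count = 36

full grid |V| = 216
step 1: project along x, AND mask (29/36) → |grid| = 174
step 2: project along y, AND mask (13/36) → |grid| = 65
step 3: project along z, AND mask (21/36) → |grid| = 36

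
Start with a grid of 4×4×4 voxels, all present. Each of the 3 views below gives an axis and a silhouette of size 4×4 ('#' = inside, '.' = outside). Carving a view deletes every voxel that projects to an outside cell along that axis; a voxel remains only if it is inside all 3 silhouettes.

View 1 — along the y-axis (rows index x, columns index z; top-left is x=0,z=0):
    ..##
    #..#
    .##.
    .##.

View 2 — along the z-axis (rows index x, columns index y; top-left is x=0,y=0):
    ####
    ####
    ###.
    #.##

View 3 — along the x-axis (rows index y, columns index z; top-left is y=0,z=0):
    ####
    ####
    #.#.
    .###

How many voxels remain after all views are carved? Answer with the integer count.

remaining voxels: 23

initial block: 4^3 = 64
after view 1 [y-axis, 8 of 16 cells solid] → remaining = 32
after view 2 [z-axis, 14 of 16 cells solid] → remaining = 28
after view 3 [x-axis, 13 of 16 cells solid] → remaining = 23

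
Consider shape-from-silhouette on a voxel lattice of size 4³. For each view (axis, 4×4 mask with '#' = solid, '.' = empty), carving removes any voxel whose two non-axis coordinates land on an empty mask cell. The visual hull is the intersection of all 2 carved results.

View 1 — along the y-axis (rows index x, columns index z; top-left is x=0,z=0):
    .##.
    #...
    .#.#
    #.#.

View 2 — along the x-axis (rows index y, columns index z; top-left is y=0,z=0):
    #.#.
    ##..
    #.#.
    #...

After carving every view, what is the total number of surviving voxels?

voxel count = 14

start: 4×4×4 = 64 voxels
carve view 1 (along y, XZ-mask fill 7/16): 28 voxels remain
carve view 2 (along x, YZ-mask fill 7/16): 14 voxels remain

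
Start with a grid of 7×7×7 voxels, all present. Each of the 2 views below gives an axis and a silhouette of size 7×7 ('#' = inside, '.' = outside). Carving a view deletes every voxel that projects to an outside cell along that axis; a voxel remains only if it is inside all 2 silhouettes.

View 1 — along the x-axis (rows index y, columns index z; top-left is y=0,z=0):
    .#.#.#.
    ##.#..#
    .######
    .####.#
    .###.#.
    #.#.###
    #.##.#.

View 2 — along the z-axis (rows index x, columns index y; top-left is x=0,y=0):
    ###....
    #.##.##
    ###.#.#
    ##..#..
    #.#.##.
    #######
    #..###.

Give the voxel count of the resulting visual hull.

start: 7×7×7 = 343 voxels
  1. axis=0 (YZ plane), |mask|=31  ⇒  voxels=217
  2. axis=2 (XY plane), |mask|=31  ⇒  voxels=134

remaining voxels: 134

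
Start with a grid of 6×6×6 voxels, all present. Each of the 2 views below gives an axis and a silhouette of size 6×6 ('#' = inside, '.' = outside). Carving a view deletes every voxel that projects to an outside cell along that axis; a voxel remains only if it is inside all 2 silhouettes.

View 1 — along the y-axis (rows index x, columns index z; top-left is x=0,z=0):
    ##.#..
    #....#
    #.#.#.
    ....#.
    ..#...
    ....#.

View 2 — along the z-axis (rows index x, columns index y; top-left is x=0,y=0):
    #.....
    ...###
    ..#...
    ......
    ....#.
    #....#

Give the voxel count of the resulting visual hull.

|visual hull| = 15

start: 6×6×6 = 216 voxels
carve view 1 (along y, XZ-mask fill 11/36): 66 voxels remain
carve view 2 (along z, XY-mask fill 8/36): 15 voxels remain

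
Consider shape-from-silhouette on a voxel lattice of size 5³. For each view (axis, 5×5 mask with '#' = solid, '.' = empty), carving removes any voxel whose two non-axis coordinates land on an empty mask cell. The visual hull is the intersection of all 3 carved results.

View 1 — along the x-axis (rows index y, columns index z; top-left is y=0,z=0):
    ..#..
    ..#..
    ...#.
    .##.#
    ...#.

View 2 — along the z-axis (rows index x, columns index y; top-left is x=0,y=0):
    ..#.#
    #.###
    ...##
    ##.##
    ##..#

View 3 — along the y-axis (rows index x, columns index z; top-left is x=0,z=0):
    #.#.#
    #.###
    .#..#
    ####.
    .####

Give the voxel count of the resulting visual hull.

|visual hull| = 15

full grid |V| = 125
step 1: project along x, AND mask (7/25) → |grid| = 35
step 2: project along z, AND mask (15/25) → |grid| = 21
step 3: project along y, AND mask (17/25) → |grid| = 15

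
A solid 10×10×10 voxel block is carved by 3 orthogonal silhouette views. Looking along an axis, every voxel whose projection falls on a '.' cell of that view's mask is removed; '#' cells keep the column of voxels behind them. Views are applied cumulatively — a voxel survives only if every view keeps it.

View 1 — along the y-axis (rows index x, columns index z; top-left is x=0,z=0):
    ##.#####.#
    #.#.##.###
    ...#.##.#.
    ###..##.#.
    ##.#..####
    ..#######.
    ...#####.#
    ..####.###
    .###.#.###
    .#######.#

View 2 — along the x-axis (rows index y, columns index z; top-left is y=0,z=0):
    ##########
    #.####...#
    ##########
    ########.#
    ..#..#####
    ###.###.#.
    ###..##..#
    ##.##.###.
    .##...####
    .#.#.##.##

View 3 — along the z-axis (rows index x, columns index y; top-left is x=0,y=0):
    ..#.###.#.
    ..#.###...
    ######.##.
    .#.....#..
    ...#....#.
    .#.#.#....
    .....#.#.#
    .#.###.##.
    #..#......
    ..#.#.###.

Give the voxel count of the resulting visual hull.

start: 10×10×10 = 1000 voxels
step 1: project along y, AND mask (67/100) → |grid| = 670
step 2: project along x, AND mask (73/100) → |grid| = 488
step 3: project along z, AND mask (40/100) → |grid| = 184

remaining voxels: 184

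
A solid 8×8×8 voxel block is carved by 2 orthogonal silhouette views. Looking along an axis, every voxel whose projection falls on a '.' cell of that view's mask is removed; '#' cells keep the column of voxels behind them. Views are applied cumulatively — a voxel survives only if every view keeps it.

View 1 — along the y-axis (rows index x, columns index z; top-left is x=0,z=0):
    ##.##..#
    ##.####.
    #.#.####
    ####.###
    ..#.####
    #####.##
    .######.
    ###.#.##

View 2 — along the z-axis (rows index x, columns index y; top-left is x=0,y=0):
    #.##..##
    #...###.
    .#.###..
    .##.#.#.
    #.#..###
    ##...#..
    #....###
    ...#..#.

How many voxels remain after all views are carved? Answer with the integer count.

|visual hull| = 183

initial block: 8^3 = 512
V1 y: intersect with XZ mask (48 set) -- 384 left
V2 z: intersect with XY mask (31 set) -- 183 left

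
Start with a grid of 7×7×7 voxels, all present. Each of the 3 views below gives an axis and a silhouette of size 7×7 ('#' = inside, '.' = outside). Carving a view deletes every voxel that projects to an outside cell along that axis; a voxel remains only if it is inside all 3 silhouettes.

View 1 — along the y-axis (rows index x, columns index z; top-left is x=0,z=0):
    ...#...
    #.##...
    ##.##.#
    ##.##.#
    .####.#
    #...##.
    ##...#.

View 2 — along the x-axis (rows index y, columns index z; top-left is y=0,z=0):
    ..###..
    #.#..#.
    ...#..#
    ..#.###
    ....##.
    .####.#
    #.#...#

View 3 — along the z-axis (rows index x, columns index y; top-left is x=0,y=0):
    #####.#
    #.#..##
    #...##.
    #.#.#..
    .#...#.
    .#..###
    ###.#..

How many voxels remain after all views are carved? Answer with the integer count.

initial block: 7^3 = 343
carve view 1 (along y, XZ-mask fill 25/49): 175 voxels remain
carve view 2 (along x, YZ-mask fill 22/49): 73 voxels remain
carve view 3 (along z, XY-mask fill 26/49): 36 voxels remain

|visual hull| = 36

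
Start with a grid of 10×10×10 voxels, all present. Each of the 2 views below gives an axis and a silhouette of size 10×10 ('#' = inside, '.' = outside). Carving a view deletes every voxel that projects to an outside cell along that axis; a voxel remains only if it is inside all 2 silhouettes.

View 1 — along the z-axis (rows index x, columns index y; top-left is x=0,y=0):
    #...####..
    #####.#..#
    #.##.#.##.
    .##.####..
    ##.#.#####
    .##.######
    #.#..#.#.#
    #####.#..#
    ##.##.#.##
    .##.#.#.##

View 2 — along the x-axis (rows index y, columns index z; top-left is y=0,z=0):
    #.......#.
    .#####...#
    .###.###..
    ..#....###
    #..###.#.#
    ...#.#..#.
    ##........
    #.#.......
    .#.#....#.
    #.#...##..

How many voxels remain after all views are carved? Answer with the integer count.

full grid |V| = 1000
V1 z: intersect with XY mask (65 set) -- 650 left
V2 x: intersect with YZ mask (38 set) -- 249 left

249 voxels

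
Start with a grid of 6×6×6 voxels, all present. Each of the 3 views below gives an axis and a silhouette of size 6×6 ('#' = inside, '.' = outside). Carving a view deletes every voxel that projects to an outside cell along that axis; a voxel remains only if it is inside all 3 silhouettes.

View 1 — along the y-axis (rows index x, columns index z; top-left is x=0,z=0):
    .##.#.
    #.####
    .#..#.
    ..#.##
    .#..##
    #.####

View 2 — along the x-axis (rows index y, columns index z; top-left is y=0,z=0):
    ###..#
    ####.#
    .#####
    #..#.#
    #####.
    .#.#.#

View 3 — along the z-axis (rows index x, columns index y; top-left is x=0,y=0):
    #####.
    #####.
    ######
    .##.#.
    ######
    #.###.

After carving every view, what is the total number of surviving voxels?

remaining voxels: 68

full grid |V| = 216
after view 1 [y-axis, 21 of 36 cells solid] → remaining = 126
after view 2 [x-axis, 25 of 36 cells solid] → remaining = 81
after view 3 [z-axis, 29 of 36 cells solid] → remaining = 68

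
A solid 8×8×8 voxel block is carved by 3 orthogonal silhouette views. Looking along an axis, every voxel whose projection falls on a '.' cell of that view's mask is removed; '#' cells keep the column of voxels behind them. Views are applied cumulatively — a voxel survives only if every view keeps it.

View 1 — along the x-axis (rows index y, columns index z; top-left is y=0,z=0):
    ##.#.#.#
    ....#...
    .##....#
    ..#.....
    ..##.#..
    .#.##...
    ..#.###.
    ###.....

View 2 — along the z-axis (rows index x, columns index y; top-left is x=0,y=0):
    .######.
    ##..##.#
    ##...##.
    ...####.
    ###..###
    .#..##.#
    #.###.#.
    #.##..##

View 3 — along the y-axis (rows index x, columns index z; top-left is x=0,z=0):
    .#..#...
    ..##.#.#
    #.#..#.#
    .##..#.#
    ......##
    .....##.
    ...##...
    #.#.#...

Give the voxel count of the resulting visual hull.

voxel count = 38

initial block: 8^3 = 512
  1. axis=0 (YZ plane), |mask|=23  ⇒  voxels=184
  2. axis=2 (XY plane), |mask|=39  ⇒  voxels=115
  3. axis=1 (XZ plane), |mask|=23  ⇒  voxels=38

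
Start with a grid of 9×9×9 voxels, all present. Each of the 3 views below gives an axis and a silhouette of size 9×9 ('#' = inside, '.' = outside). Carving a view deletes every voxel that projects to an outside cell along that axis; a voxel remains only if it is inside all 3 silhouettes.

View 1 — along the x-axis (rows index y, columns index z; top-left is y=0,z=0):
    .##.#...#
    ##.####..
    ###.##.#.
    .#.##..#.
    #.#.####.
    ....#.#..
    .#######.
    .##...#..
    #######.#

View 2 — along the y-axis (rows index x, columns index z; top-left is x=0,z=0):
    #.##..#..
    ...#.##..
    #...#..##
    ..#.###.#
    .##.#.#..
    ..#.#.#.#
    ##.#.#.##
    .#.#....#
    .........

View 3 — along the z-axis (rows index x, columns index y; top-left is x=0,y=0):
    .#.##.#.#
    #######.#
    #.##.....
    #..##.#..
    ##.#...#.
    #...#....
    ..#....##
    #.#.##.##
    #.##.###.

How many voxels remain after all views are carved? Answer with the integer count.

start: 9×9×9 = 729 voxels
  1. axis=0 (YZ plane), |mask|=46  ⇒  voxels=414
  2. axis=1 (XZ plane), |mask|=33  ⇒  voxels=168
  3. axis=2 (XY plane), |mask|=41  ⇒  voxels=81

|visual hull| = 81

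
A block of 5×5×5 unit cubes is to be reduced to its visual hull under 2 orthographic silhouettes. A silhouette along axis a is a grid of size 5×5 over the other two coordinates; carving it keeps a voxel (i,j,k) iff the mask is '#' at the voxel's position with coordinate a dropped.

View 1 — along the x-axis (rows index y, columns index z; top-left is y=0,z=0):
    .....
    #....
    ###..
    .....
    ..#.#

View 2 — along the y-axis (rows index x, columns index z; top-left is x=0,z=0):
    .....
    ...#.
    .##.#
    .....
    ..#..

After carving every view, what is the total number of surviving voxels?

before carving: 125 voxels (5×5×5)
step 1: project along x, AND mask (6/25) → |grid| = 30
step 2: project along y, AND mask (5/25) → |grid| = 6

6 voxels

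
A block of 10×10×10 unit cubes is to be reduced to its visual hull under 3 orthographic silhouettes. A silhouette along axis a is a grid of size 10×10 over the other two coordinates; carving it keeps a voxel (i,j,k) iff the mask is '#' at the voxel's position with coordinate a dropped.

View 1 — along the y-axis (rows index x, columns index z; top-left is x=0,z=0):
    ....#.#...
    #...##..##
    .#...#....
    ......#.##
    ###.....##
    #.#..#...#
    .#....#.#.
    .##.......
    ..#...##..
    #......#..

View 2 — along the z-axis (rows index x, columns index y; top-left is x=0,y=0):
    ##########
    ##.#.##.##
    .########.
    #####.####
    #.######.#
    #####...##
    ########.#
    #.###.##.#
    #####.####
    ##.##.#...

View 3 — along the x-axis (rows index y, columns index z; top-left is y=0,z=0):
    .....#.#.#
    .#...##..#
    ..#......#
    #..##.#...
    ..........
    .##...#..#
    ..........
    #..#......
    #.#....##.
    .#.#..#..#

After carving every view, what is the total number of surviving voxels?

initial block: 10^3 = 1000
  1. axis=1 (XZ plane), |mask|=31  ⇒  voxels=310
  2. axis=2 (XY plane), |mask|=79  ⇒  voxels=244
  3. axis=0 (YZ plane), |mask|=27  ⇒  voxels=64

voxel count = 64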